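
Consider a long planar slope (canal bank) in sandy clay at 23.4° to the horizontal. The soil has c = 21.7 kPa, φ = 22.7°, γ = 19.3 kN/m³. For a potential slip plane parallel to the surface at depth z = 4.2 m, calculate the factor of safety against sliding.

FS = 1.70

For an infinite slope with a slip plane parallel to the surface (no pore pressure): FS = [c + γz cos²β tanφ] / [γz sinβ cosβ].
γz = 19.3·4.2 = 81.06 kN/m²
Numerator = 21.7 + 81.06·cos²23.4°·tan22.7° = 21.7 + 81.06·0.8423·0.4183 = 50.260 kPa
Denominator = 81.06·sin23.4°·cos23.4° = 81.06·0.3971·0.9178 = 29.545 kPa
FS = 50.260 / 29.545 = 1.701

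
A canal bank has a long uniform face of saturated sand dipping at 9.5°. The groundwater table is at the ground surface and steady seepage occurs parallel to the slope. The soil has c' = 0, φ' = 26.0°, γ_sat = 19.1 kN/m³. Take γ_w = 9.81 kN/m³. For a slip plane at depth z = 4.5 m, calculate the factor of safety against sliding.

FS = 1.42

With seepage parallel to the slope and the water table at the surface, the effective normal stress on the slip plane uses the buoyant unit weight γ' = γ_sat − γ_w while the driving shear stress uses γ_sat:
FS = [c' + γ' z cos²β tanφ'] / [γ_sat z sinβ cosβ]
(For c' = 0 this reduces to FS = (γ'/γ_sat)·tanφ'/tanβ.)
γ' = 19.1 − 9.81 = 9.29 kN/m³
Numerator = 0.0 + 9.29·4.5·cos²9.5°·tan26.0° = 0.0 + 9.29·4.5·0.9728·0.4877 = 19.834 kPa
Denominator = 19.1·4.5·sin9.5°·cos9.5° = 19.1·4.5·0.1650·0.9863 = 13.991 kPa
FS = 19.834 / 13.991 = 1.418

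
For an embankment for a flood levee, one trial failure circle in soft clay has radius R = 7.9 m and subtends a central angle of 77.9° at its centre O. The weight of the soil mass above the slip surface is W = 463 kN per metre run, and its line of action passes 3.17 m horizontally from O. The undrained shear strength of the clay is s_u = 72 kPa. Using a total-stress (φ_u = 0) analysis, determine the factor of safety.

Taking moments about the centre O, the resisting moment is provided by the undrained shear strength acting along the arc:
Arc length L_a = R·θ = 7.9·(77.9°·π/180) = 7.9·1.3596 = 10.74 m
M_R = s_u·L_a·R = 72·10.74·7.9 = 6109.4 kN·m/m
M_D = W·d = 463·3.17 = 1467.7 kN·m/m
FS = M_R / M_D = 6109.4 / 1467.7 = 4.163

FS = 4.16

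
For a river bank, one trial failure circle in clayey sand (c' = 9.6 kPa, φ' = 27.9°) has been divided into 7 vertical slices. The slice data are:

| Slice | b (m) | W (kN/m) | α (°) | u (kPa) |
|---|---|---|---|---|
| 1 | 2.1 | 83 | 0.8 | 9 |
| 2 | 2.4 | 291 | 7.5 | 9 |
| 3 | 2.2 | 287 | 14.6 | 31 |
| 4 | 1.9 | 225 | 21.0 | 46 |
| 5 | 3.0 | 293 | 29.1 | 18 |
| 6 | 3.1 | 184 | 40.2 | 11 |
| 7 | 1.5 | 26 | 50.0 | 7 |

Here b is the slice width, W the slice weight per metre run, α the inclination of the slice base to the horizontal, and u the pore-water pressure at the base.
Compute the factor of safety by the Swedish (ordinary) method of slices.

FS = 1.44

Ordinary method of slices: FS = Σ[c'·Δl_i + (W_i cosα_i − u_i·Δl_i)·tanφ'] / Σ W_i sinα_i, with Δl_i = b_i / cosα_i.
Slice 1: Δl = 2.1/cos0.8° = 2.100 m; N'_1 = 83·cos0.8° − 9·2.100 = 64.1; c'Δl = 20.16; W sinα = 1.2
Slice 2: Δl = 2.4/cos7.5° = 2.421 m; N'_2 = 291·cos7.5° − 9·2.421 = 266.7; c'Δl = 23.24; W sinα = 38.0
Slice 3: Δl = 2.2/cos14.6° = 2.273 m; N'_3 = 287·cos14.6° − 31·2.273 = 207.3; c'Δl = 21.82; W sinα = 72.3
Slice 4: Δl = 1.9/cos21.0° = 2.035 m; N'_4 = 225·cos21.0° − 46·2.035 = 116.4; c'Δl = 19.54; W sinα = 80.6
Slice 5: Δl = 3.0/cos29.1° = 3.433 m; N'_5 = 293·cos29.1° − 18·3.433 = 194.2; c'Δl = 32.96; W sinα = 142.5
Slice 6: Δl = 3.1/cos40.2° = 4.059 m; N'_6 = 184·cos40.2° − 11·4.059 = 95.9; c'Δl = 38.96; W sinα = 118.8
Slice 7: Δl = 1.5/cos50.0° = 2.334 m; N'_7 = 26·cos50.0° − 7·2.334 = 0.4; c'Δl = 22.40; W sinα = 19.9
Σc'Δl = 179.1 kN/m; ΣN' = 945.0 kN/m; ΣW sinα = 473.3 kN/m
Resisting = 179.1 + 945.0·tan27.9° = 179.1 + 500.3 = 679.4 kN/m
FS = 679.4 / 473.3 = 1.436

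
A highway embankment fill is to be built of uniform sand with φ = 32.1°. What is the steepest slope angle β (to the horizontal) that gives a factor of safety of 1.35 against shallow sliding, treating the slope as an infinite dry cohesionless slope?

For an infinite dry cohesionless slope FS = tanφ/tanβ, so tanβ = tanφ / FS.
tanβ = tan32.1° / 1.35 = 0.6273 / 1.35 = 0.4647
β = arctan(0.4647) = 24.92°

β = 24.9°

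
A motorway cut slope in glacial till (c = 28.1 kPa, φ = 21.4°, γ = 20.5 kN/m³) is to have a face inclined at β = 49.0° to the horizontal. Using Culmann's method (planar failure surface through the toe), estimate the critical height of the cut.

H_c = 33.86 m

Culmann's analysis gives the critical failure plane at α_cr = (β + φ)/2 = (49.0 + 21.4)/2 = 35.2°, and the critical height
H_c = (4c/γ) · sinβ cosφ / [1 − cos(β − φ)]
    = (4·28.1/20.5) · sin49.0°·cos21.4° / [1 − cos(27.6°)]
    = 5.483 · 0.7547·0.9311 / [1 − 0.8862]
    = 5.483 · 0.7027 / 0.1138
    = 33.86 m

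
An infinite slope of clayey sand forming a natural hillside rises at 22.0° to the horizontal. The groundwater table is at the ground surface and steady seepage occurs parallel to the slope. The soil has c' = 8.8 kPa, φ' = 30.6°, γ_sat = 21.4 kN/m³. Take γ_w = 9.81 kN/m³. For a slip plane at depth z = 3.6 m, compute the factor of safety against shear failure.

FS = 1.12

With seepage parallel to the slope and the water table at the surface, the effective normal stress on the slip plane uses the buoyant unit weight γ' = γ_sat − γ_w while the driving shear stress uses γ_sat:
FS = [c' + γ' z cos²β tanφ'] / [γ_sat z sinβ cosβ]
γ' = 21.4 − 9.81 = 11.59 kN/m³
Numerator = 8.8 + 11.59·3.6·cos²22.0°·tan30.6° = 8.8 + 11.59·3.6·0.8597·0.5914 = 30.013 kPa
Denominator = 21.4·3.6·sin22.0°·cos22.0° = 21.4·3.6·0.3746·0.9272 = 26.758 kPa
FS = 30.013 / 26.758 = 1.122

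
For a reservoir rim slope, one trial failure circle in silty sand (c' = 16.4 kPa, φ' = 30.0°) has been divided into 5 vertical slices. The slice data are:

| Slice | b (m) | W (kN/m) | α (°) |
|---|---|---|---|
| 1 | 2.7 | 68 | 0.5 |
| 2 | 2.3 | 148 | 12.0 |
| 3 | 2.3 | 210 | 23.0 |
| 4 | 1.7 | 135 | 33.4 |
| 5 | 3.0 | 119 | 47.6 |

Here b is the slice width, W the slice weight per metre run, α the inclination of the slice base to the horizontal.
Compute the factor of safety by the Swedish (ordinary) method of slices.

FS = 2.09

Ordinary method of slices: FS = Σ[c'·Δl_i + (W_i cosα_i)·tanφ'] / Σ W_i sinα_i, with Δl_i = b_i / cosα_i.
Slice 1: Δl = 2.7/cos0.5° = 2.700 m; N'_1 = 68·cos0.5° = 68.0; c'Δl = 44.28; W sinα = 0.6
Slice 2: Δl = 2.3/cos12.0° = 2.351 m; N'_2 = 148·cos12.0° = 144.8; c'Δl = 38.56; W sinα = 30.8
Slice 3: Δl = 2.3/cos23.0° = 2.499 m; N'_3 = 210·cos23.0° = 193.3; c'Δl = 40.98; W sinα = 82.1
Slice 4: Δl = 1.7/cos33.4° = 2.036 m; N'_4 = 135·cos33.4° = 112.7; c'Δl = 33.40; W sinα = 74.3
Slice 5: Δl = 3.0/cos47.6° = 4.449 m; N'_5 = 119·cos47.6° = 80.2; c'Δl = 72.96; W sinα = 87.9
Σc'Δl = 230.2 kN/m; ΣN' = 599.0 kN/m; ΣW sinα = 275.6 kN/m
Resisting = 230.2 + 599.0·tan30.0° = 230.2 + 345.8 = 576.0 kN/m
FS = 576.0 / 275.6 = 2.090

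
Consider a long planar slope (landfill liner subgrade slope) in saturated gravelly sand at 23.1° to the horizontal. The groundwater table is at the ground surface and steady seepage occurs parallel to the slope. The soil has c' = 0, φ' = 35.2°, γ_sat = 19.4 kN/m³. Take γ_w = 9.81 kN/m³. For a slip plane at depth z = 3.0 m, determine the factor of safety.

FS = 0.82

With seepage parallel to the slope and the water table at the surface, the effective normal stress on the slip plane uses the buoyant unit weight γ' = γ_sat − γ_w while the driving shear stress uses γ_sat:
FS = [c' + γ' z cos²β tanφ'] / [γ_sat z sinβ cosβ]
(For c' = 0 this reduces to FS = (γ'/γ_sat)·tanφ'/tanβ.)
γ' = 19.4 − 9.81 = 9.59 kN/m³
Numerator = 0.0 + 9.59·3.0·cos²23.1°·tan35.2° = 0.0 + 9.59·3.0·0.8461·0.7054 = 17.171 kPa
Denominator = 19.4·3.0·sin23.1°·cos23.1° = 19.4·3.0·0.3923·0.9198 = 21.003 kPa
FS = 17.171 / 21.003 = 0.818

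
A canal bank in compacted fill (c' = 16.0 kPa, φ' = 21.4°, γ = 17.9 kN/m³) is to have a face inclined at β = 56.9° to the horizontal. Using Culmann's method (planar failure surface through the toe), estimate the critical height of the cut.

Culmann's analysis gives the critical failure plane at α_cr = (β + φ')/2 = (56.9 + 21.4)/2 = 39.1°, and the critical height
H_c = (4c'/γ) · sinβ cosφ' / [1 − cos(β − φ')]
    = (4·16.0/17.9) · sin56.9°·cos21.4° / [1 − cos(35.5°)]
    = 3.575 · 0.8377·0.9311 / [1 − 0.8141]
    = 3.575 · 0.7800 / 0.1859
    = 15.00 m

H_c = 15.00 m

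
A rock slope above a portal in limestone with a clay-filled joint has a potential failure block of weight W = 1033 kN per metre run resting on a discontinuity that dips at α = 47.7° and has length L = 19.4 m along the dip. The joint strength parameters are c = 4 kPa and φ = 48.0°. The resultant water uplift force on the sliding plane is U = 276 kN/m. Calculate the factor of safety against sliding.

FS = 0.71

Resolving the block weight along and normal to the plane and applying the Mohr–Coulomb strength on the joint:
N' = W cosα − U = 1033·cos47.7° − 276 = 419.2 kN/m
Driving force T = W sinα = 1033·sin47.7° = 764.0 kN/m
Resisting force R = c·L + N'·tanφ = 4·19.4 + 419.2·tan48.0° = 77.6 + 465.6 = 543.2 kN/m
FS = R / T = 543.2 / 764.0 = 0.711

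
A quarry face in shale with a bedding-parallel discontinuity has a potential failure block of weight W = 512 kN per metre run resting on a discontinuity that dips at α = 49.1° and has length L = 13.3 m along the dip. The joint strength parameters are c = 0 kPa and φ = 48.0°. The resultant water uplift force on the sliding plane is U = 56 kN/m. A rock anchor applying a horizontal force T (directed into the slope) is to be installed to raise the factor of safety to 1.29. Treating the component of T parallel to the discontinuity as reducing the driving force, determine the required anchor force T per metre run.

T = 112 kN/m

Resolving forces along and normal to the sliding plane, with the horizontal anchor force T adding T·sinα to the effective normal force and T·cosα acting up the plane against the driving force:
FS = [cL + (W cosα − U + T sinα) tanφ] / [W sinα − T cosα]
Without the anchor: N' = 279.2 kN/m, driving T_d = 387.0 kN/m, resisting R = 0·13.3 + 279.2·tan48.0° = 310.1 kN/m, FS = 0.80.
Setting FS = 1.29 and solving for T:
1.29·(387.0 − T cos49.1°) = 310.1 + T sin49.1°·tan48.0°
T·(sin49.1°·tan48.0° + 1.29·cos49.1°) = 1.29·387.0 − 310.1
T·(0.7559·1.1106 + 1.29·0.6547) = 499.2 − 310.1 = 189.1
T·1.6841 = 189.1
T = 112.3 kN/m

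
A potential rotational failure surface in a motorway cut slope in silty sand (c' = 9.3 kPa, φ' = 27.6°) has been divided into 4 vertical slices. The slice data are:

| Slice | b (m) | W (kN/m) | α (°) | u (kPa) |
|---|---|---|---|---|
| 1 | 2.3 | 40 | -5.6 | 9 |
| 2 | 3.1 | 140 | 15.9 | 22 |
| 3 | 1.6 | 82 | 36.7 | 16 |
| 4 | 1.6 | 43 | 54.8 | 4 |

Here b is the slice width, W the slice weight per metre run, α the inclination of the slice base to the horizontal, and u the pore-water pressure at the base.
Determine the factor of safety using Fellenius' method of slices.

FS = 1.38

Ordinary method of slices: FS = Σ[c'·Δl_i + (W_i cosα_i − u_i·Δl_i)·tanφ'] / Σ W_i sinα_i, with Δl_i = b_i / cosα_i.
Slice 1: Δl = 2.3/cos(-5.6°) = 2.311 m; N'_1 = 40·cos(-5.6°) − 9·2.311 = 19.0; c'Δl = 21.49; W sinα = -3.9
Slice 2: Δl = 3.1/cos15.9° = 3.223 m; N'_2 = 140·cos15.9° − 22·3.223 = 63.7; c'Δl = 29.98; W sinα = 38.4
Slice 3: Δl = 1.6/cos36.7° = 1.996 m; N'_3 = 82·cos36.7° − 16·1.996 = 33.8; c'Δl = 18.56; W sinα = 49.0
Slice 4: Δl = 1.6/cos54.8° = 2.776 m; N'_4 = 43·cos54.8° − 4·2.776 = 13.7; c'Δl = 25.81; W sinα = 35.1
Σc'Δl = 95.8 kN/m; ΣN' = 130.2 kN/m; ΣW sinα = 118.6 kN/m
Resisting = 95.8 + 130.2·tan27.6° = 95.8 + 68.1 = 163.9 kN/m
FS = 163.9 / 118.6 = 1.382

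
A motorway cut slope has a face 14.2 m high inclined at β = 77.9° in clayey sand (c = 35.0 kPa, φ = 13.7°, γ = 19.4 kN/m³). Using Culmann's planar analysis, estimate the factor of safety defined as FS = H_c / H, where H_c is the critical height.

H_c = (4c/γ) · sinβ cosφ / [1 − cos(β − φ)]
    = (4·35.0/19.4) · sin77.9°·cos13.7° / [1 − cos64.2°]
    = 7.216 · 0.9500 / 0.5648 = 12.14 m
FS = H_c / H = 12.14 / 14.2 = 0.855

FS = 0.85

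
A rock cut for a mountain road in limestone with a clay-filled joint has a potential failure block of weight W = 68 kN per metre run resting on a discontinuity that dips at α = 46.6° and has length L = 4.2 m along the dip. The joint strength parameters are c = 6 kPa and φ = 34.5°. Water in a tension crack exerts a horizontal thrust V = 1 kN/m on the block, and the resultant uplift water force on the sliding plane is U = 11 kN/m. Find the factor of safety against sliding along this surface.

Resolving the block weight along and normal to the plane and applying the Mohr–Coulomb strength on the joint:
N' = W cosα − U − V sinα = 68·cos46.6° − 11 − 1·sin46.6° = 35.0 kN/m
Driving force T = W sinα + V cosα = 68·sin46.6° + 1·cos46.6° = 50.1 kN/m
Resisting force R = c·L + N'·tanφ = 6·4.2 + 35.0·tan34.5° = 25.2 + 24.1 = 49.3 kN/m
FS = R / T = 49.3 / 50.1 = 0.983

FS = 0.98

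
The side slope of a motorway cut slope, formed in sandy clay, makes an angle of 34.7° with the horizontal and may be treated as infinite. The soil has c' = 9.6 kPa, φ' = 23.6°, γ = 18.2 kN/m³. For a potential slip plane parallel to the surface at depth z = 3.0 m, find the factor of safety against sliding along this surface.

For an infinite slope with a slip plane parallel to the surface (no pore pressure): FS = [c' + γz cos²β tanφ'] / [γz sinβ cosβ].
γz = 18.2·3.0 = 54.60 kN/m²
Numerator = 9.6 + 54.60·cos²34.7°·tan23.6° = 9.6 + 54.60·0.6759·0.4369 = 25.724 kPa
Denominator = 54.60·sin34.7°·cos34.7° = 54.60·0.5693·0.8221 = 25.554 kPa
FS = 25.724 / 25.554 = 1.007

FS = 1.01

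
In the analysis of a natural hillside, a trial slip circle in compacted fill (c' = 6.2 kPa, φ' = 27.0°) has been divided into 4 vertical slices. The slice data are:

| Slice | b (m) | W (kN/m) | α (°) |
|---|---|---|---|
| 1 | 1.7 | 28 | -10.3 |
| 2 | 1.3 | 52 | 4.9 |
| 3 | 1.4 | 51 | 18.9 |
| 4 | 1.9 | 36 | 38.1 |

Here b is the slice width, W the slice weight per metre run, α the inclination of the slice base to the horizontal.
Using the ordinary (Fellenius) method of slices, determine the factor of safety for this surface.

FS = 3.21

Ordinary method of slices: FS = Σ[c'·Δl_i + (W_i cosα_i)·tanφ'] / Σ W_i sinα_i, with Δl_i = b_i / cosα_i.
Slice 1: Δl = 1.7/cos(-10.3°) = 1.728 m; N'_1 = 28·cos(-10.3°) = 27.5; c'Δl = 10.71; W sinα = -5.0
Slice 2: Δl = 1.3/cos4.9° = 1.305 m; N'_2 = 52·cos4.9° = 51.8; c'Δl = 8.09; W sinα = 4.4
Slice 3: Δl = 1.4/cos18.9° = 1.480 m; N'_3 = 51·cos18.9° = 48.3; c'Δl = 9.17; W sinα = 16.5
Slice 4: Δl = 1.9/cos38.1° = 2.414 m; N'_4 = 36·cos38.1° = 28.3; c'Δl = 14.97; W sinα = 22.2
Σc'Δl = 42.9 kN/m; ΣN' = 155.9 kN/m; ΣW sinα = 38.2 kN/m
Resisting = 42.9 + 155.9·tan27.0° = 42.9 + 79.5 = 122.4 kN/m
FS = 122.4 / 38.2 = 3.207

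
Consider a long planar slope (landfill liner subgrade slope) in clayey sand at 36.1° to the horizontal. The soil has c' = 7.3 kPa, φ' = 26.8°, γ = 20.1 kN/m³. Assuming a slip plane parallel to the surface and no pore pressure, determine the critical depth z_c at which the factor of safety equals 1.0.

Setting FS = 1.00 in FS = [c' + γz cos²β tanφ'] / [γz sinβ cosβ] and solving for z:
z = c' / [γ cosβ (FS·sinβ − cosβ·tanφ')]
  = 7.3 / [20.1·cos36.1°·(1.00·sin36.1° − cos36.1°·tan26.8°)]
  = 7.3 / [20.1·0.8080·(1.00·0.5892 − 0.8080·0.5051)]
  = 7.3 / 2.9404 = 2.483 m

z_c = 2.48 m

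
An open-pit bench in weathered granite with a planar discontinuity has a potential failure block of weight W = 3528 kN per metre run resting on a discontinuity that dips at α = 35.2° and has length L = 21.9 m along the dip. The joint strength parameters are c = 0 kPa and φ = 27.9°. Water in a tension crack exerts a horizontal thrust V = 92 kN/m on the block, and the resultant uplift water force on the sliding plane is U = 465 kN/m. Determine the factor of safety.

FS = 0.59

Resolving the block weight along and normal to the plane and applying the Mohr–Coulomb strength on the joint:
N' = W cosα − U − V sinα = 3528·cos35.2° − 465 − 92·sin35.2° = 2364.9 kN/m
Driving force T = W sinα + V cosα = 3528·sin35.2° + 92·cos35.2° = 2108.8 kN/m
Resisting force R = c·L + N'·tanφ = 0·21.9 + 2364.9·tan27.9° = 0.0 + 1252.1 = 1252.1 kN/m
FS = R / T = 1252.1 / 2108.8 = 0.594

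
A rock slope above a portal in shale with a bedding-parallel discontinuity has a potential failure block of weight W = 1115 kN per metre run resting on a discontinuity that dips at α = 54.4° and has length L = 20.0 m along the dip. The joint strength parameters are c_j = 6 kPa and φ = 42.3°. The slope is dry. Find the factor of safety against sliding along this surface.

FS = 0.78

Resolving the block weight along and normal to the plane and applying the Mohr–Coulomb strength on the joint:
N' = W cosα = 1115·cos54.4° = 649.1 kN/m
Driving force T = W sinα = 1115·sin54.4° = 906.6 kN/m
Resisting force R = c_j·L + N'·tanφ = 6·20.0 + 649.1·tan42.3° = 120.0 + 590.6 = 710.6 kN/m
FS = R / T = 710.6 / 906.6 = 0.784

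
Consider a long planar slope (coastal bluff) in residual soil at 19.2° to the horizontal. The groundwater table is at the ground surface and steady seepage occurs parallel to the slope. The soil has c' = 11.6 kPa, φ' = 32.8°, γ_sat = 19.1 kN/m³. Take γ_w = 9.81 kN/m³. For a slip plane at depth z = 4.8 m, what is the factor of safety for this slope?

FS = 1.31

With seepage parallel to the slope and the water table at the surface, the effective normal stress on the slip plane uses the buoyant unit weight γ' = γ_sat − γ_w while the driving shear stress uses γ_sat:
FS = [c' + γ' z cos²β tanφ'] / [γ_sat z sinβ cosβ]
γ' = 19.1 − 9.81 = 9.29 kN/m³
Numerator = 11.6 + 9.29·4.8·cos²19.2°·tan32.8° = 11.6 + 9.29·4.8·0.8918·0.6445 = 37.230 kPa
Denominator = 19.1·4.8·sin19.2°·cos19.2° = 19.1·4.8·0.3289·0.9444 = 28.473 kPa
FS = 37.230 / 28.473 = 1.308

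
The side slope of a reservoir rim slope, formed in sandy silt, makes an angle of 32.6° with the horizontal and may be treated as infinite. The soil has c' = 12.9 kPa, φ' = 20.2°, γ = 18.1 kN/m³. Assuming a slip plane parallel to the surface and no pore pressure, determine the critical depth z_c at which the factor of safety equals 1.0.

Setting FS = 1.00 in FS = [c' + γz cos²β tanφ'] / [γz sinβ cosβ] and solving for z:
z = c' / [γ cosβ (FS·sinβ − cosβ·tanφ')]
  = 12.9 / [18.1·cos32.6°·(1.00·sin32.6° − cos32.6°·tan20.2°)]
  = 12.9 / [18.1·0.8425·(1.00·0.5388 − 0.8425·0.3679)]
  = 12.9 / 3.4890 = 3.697 m

z_c = 3.70 m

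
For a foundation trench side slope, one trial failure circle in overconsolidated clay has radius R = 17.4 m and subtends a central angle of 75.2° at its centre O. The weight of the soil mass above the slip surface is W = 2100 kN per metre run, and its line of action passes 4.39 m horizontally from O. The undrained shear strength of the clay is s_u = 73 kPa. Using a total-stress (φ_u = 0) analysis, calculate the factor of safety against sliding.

FS = 3.15

Taking moments about the centre O, the resisting moment is provided by the undrained shear strength acting along the arc:
Arc length L_a = R·θ = 17.4·(75.2°·π/180) = 17.4·1.3125 = 22.84 m
M_R = s_u·L_a·R = 73·22.84·17.4 = 29007.9 kN·m/m
M_D = W·d = 2100·4.39 = 9219.0 kN·m/m
FS = M_R / M_D = 29007.9 / 9219.0 = 3.147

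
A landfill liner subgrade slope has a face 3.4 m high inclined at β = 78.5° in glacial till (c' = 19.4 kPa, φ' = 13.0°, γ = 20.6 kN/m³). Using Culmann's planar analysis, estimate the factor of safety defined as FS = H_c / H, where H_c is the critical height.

FS = 1.81

H_c = (4c'/γ) · sinβ cosφ' / [1 − cos(β − φ')]
    = (4·19.4/20.6) · sin78.5°·cos13.0° / [1 − cos65.5°]
    = 3.767 · 0.9548 / 0.5853 = 6.15 m
FS = H_c / H = 6.15 / 3.4 = 1.807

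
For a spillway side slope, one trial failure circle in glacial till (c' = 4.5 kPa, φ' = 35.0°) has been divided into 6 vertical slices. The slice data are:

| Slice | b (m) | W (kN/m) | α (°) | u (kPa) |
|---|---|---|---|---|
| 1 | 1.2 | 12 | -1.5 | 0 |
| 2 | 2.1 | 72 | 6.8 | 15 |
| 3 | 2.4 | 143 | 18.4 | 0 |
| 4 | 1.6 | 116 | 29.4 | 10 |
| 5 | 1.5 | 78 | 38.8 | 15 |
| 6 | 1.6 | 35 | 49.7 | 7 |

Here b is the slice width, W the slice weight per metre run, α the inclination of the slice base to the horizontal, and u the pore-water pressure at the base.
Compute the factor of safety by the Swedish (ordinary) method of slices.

Ordinary method of slices: FS = Σ[c'·Δl_i + (W_i cosα_i − u_i·Δl_i)·tanφ'] / Σ W_i sinα_i, with Δl_i = b_i / cosα_i.
Slice 1: Δl = 1.2/cos(-1.5°) = 1.200 m; N'_1 = 12·cos(-1.5°) − 0·1.200 = 12.0; c'Δl = 5.40; W sinα = -0.3
Slice 2: Δl = 2.1/cos6.8° = 2.115 m; N'_2 = 72·cos6.8° − 15·2.115 = 39.8; c'Δl = 9.52; W sinα = 8.5
Slice 3: Δl = 2.4/cos18.4° = 2.529 m; N'_3 = 143·cos18.4° − 0·2.529 = 135.7; c'Δl = 11.38; W sinα = 45.1
Slice 4: Δl = 1.6/cos29.4° = 1.837 m; N'_4 = 116·cos29.4° − 10·1.837 = 82.7; c'Δl = 8.26; W sinα = 56.9
Slice 5: Δl = 1.5/cos38.8° = 1.925 m; N'_5 = 78·cos38.8° − 15·1.925 = 31.9; c'Δl = 8.66; W sinα = 48.9
Slice 6: Δl = 1.6/cos49.7° = 2.474 m; N'_6 = 35·cos49.7° − 7·2.474 = 5.3; c'Δl = 11.13; W sinα = 26.7
Σc'Δl = 54.4 kN/m; ΣN' = 307.4 kN/m; ΣW sinα = 185.9 kN/m
Resisting = 54.4 + 307.4·tan35.0° = 54.4 + 215.2 = 269.6 kN/m
FS = 269.6 / 185.9 = 1.451

FS = 1.45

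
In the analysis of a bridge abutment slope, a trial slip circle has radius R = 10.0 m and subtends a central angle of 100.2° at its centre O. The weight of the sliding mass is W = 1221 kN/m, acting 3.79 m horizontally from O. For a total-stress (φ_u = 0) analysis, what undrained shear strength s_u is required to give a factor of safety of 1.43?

FS = s_u·L_a·R / (W·d), so s_u = FS·W·d / (L_a·R).
Arc length L_a = R·θ = 10.0·(100.2°·π/180) = 10.0·1.7488 = 17.49 m
s_u = 1.43·1221·3.79 / (17.49·10.0) = 6617.5 / 174.88 = 37.84 kPa

s_u = 37.8 kPa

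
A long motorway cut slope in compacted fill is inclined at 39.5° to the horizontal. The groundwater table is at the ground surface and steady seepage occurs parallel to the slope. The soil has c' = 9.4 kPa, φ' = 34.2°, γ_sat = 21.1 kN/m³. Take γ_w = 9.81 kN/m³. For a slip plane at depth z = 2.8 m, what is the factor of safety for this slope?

With seepage parallel to the slope and the water table at the surface, the effective normal stress on the slip plane uses the buoyant unit weight γ' = γ_sat − γ_w while the driving shear stress uses γ_sat:
FS = [c' + γ' z cos²β tanφ'] / [γ_sat z sinβ cosβ]
γ' = 21.1 − 9.81 = 11.29 kN/m³
Numerator = 9.4 + 11.29·2.8·cos²39.5°·tan34.2° = 9.4 + 11.29·2.8·0.5954·0.6796 = 22.191 kPa
Denominator = 21.1·2.8·sin39.5°·cos39.5° = 21.1·2.8·0.6361·0.7716 = 28.997 kPa
FS = 22.191 / 28.997 = 0.765

FS = 0.77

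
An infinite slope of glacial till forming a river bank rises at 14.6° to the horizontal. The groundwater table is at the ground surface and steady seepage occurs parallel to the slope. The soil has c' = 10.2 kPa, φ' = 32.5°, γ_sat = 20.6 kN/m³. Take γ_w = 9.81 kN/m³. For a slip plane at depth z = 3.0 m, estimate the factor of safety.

FS = 1.96

With seepage parallel to the slope and the water table at the surface, the effective normal stress on the slip plane uses the buoyant unit weight γ' = γ_sat − γ_w while the driving shear stress uses γ_sat:
FS = [c' + γ' z cos²β tanφ'] / [γ_sat z sinβ cosβ]
γ' = 20.6 − 9.81 = 10.79 kN/m³
Numerator = 10.2 + 10.79·3.0·cos²14.6°·tan32.5° = 10.2 + 10.79·3.0·0.9365·0.6371 = 29.512 kPa
Denominator = 20.6·3.0·sin14.6°·cos14.6° = 20.6·3.0·0.2521·0.9677 = 15.075 kPa
FS = 29.512 / 15.075 = 1.958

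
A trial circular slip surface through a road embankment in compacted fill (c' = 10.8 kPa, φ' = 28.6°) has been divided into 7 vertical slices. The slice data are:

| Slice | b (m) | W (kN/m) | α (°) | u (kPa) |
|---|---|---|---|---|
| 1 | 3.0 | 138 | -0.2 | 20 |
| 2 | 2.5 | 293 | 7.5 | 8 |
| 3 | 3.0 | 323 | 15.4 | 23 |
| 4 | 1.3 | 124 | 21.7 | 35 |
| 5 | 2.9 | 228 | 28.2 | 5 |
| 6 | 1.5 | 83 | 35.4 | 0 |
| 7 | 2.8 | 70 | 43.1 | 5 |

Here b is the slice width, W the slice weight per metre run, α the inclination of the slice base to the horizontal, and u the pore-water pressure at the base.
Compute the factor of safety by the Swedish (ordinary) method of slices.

FS = 1.92

Ordinary method of slices: FS = Σ[c'·Δl_i + (W_i cosα_i − u_i·Δl_i)·tanφ'] / Σ W_i sinα_i, with Δl_i = b_i / cosα_i.
Slice 1: Δl = 3.0/cos(-0.2°) = 3.000 m; N'_1 = 138·cos(-0.2°) − 20·3.000 = 78.0; c'Δl = 32.40; W sinα = -0.5
Slice 2: Δl = 2.5/cos7.5° = 2.522 m; N'_2 = 293·cos7.5° − 8·2.522 = 270.3; c'Δl = 27.23; W sinα = 38.2
Slice 3: Δl = 3.0/cos15.4° = 3.112 m; N'_3 = 323·cos15.4° − 23·3.112 = 239.8; c'Δl = 33.61; W sinα = 85.8
Slice 4: Δl = 1.3/cos21.7° = 1.399 m; N'_4 = 124·cos21.7° − 35·1.399 = 66.2; c'Δl = 15.11; W sinα = 45.8
Slice 5: Δl = 2.9/cos28.2° = 3.291 m; N'_5 = 228·cos28.2° − 5·3.291 = 184.5; c'Δl = 35.54; W sinα = 107.7
Slice 6: Δl = 1.5/cos35.4° = 1.840 m; N'_6 = 83·cos35.4° − 0·1.840 = 67.7; c'Δl = 19.87; W sinα = 48.1
Slice 7: Δl = 2.8/cos43.1° = 3.835 m; N'_7 = 70·cos43.1° − 5·3.835 = 31.9; c'Δl = 41.42; W sinα = 47.8
Σc'Δl = 205.2 kN/m; ΣN' = 938.5 kN/m; ΣW sinα = 373.0 kN/m
Resisting = 205.2 + 938.5·tan28.6° = 205.2 + 511.7 = 716.9 kN/m
FS = 716.9 / 373.0 = 1.922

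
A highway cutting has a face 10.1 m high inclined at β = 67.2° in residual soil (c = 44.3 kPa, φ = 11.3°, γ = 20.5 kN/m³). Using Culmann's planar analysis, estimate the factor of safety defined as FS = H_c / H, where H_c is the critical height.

FS = 1.76

H_c = (4c/γ) · sinβ cosφ / [1 − cos(β − φ)]
    = (4·44.3/20.5) · sin67.2°·cos11.3° / [1 − cos55.9°]
    = 8.644 · 0.9040 / 0.4394 = 17.78 m
FS = H_c / H = 17.78 / 10.1 = 1.761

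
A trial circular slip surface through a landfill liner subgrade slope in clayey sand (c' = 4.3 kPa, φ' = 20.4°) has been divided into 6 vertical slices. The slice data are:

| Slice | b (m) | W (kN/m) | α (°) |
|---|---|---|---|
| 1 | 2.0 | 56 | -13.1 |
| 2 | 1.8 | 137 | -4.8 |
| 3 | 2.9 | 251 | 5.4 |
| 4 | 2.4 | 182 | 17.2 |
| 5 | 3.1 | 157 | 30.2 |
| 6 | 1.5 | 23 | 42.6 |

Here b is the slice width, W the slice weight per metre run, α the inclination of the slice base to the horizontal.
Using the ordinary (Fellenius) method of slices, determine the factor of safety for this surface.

FS = 2.36

Ordinary method of slices: FS = Σ[c'·Δl_i + (W_i cosα_i)·tanφ'] / Σ W_i sinα_i, with Δl_i = b_i / cosα_i.
Slice 1: Δl = 2.0/cos(-13.1°) = 2.053 m; N'_1 = 56·cos(-13.1°) = 54.5; c'Δl = 8.83; W sinα = -12.7
Slice 2: Δl = 1.8/cos(-4.8°) = 1.806 m; N'_2 = 137·cos(-4.8°) = 136.5; c'Δl = 7.77; W sinα = -11.5
Slice 3: Δl = 2.9/cos5.4° = 2.913 m; N'_3 = 251·cos5.4° = 249.9; c'Δl = 12.53; W sinα = 23.6
Slice 4: Δl = 2.4/cos17.2° = 2.512 m; N'_4 = 182·cos17.2° = 173.9; c'Δl = 10.80; W sinα = 53.8
Slice 5: Δl = 3.1/cos30.2° = 3.587 m; N'_5 = 157·cos30.2° = 135.7; c'Δl = 15.42; W sinα = 79.0
Slice 6: Δl = 1.5/cos42.6° = 2.038 m; N'_6 = 23·cos42.6° = 16.9; c'Δl = 8.76; W sinα = 15.6
Σc'Δl = 64.1 kN/m; ΣN' = 767.4 kN/m; ΣW sinα = 147.8 kN/m
Resisting = 64.1 + 767.4·tan20.4° = 64.1 + 285.4 = 349.5 kN/m
FS = 349.5 / 147.8 = 2.364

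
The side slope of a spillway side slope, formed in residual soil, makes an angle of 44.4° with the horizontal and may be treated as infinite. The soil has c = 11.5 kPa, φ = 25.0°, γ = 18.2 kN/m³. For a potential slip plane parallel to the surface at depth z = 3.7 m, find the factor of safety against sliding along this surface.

For an infinite slope with a slip plane parallel to the surface (no pore pressure): FS = [c + γz cos²β tanφ] / [γz sinβ cosβ].
γz = 18.2·3.7 = 67.34 kN/m²
Numerator = 11.5 + 67.34·cos²44.4°·tan25.0° = 11.5 + 67.34·0.5105·0.4663 = 27.529 kPa
Denominator = 67.34·sin44.4°·cos44.4° = 67.34·0.6997·0.7145 = 33.663 kPa
FS = 27.529 / 33.663 = 0.818

FS = 0.82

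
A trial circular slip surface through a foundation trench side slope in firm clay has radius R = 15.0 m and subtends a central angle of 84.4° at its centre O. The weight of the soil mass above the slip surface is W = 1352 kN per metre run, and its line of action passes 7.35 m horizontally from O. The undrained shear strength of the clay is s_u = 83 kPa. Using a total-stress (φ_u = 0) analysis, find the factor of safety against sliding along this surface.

Taking moments about the centre O, the resisting moment is provided by the undrained shear strength acting along the arc:
Arc length L_a = R·θ = 15.0·(84.4°·π/180) = 15.0·1.4731 = 22.10 m
M_R = s_u·L_a·R = 83·22.10·15.0 = 27509.4 kN·m/m
M_D = W·d = 1352·7.35 = 9937.2 kN·m/m
FS = M_R / M_D = 27509.4 / 9937.2 = 2.768

FS = 2.77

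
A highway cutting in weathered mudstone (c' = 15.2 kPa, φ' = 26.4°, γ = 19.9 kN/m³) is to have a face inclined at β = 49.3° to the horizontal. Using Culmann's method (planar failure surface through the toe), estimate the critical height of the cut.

Culmann's analysis gives the critical failure plane at α_cr = (β + φ')/2 = (49.3 + 26.4)/2 = 37.8°, and the critical height
H_c = (4c'/γ) · sinβ cosφ' / [1 − cos(β − φ')]
    = (4·15.2/19.9) · sin49.3°·cos26.4° / [1 − cos(22.9°)]
    = 3.055 · 0.7581·0.8957 / [1 − 0.9212]
    = 3.055 · 0.6791 / 0.0788
    = 26.32 m

H_c = 26.32 m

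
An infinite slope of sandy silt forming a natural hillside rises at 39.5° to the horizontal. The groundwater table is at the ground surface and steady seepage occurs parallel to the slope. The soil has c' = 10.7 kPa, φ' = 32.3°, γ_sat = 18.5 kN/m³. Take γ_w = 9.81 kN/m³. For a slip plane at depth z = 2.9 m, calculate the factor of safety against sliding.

FS = 0.77

With seepage parallel to the slope and the water table at the surface, the effective normal stress on the slip plane uses the buoyant unit weight γ' = γ_sat − γ_w while the driving shear stress uses γ_sat:
FS = [c' + γ' z cos²β tanφ'] / [γ_sat z sinβ cosβ]
γ' = 18.5 − 9.81 = 8.69 kN/m³
Numerator = 10.7 + 8.69·2.9·cos²39.5°·tan32.3° = 10.7 + 8.69·2.9·0.5954·0.6322 = 20.186 kPa
Denominator = 18.5·2.9·sin39.5°·cos39.5° = 18.5·2.9·0.6361·0.7716 = 26.332 kPa
FS = 20.186 / 26.332 = 0.767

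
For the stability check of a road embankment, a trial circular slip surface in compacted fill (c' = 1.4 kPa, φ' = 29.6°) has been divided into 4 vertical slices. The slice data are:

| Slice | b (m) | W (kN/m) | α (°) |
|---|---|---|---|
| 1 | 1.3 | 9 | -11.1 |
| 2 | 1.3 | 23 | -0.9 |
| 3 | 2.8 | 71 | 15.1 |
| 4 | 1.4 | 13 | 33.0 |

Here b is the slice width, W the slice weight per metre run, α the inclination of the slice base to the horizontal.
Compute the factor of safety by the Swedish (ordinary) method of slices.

FS = 3.12

Ordinary method of slices: FS = Σ[c'·Δl_i + (W_i cosα_i)·tanφ'] / Σ W_i sinα_i, with Δl_i = b_i / cosα_i.
Slice 1: Δl = 1.3/cos(-11.1°) = 1.325 m; N'_1 = 9·cos(-11.1°) = 8.8; c'Δl = 1.85; W sinα = -1.7
Slice 2: Δl = 1.3/cos(-0.9°) = 1.300 m; N'_2 = 23·cos(-0.9°) = 23.0; c'Δl = 1.82; W sinα = -0.4
Slice 3: Δl = 2.8/cos15.1° = 2.900 m; N'_3 = 71·cos15.1° = 68.5; c'Δl = 4.06; W sinα = 18.5
Slice 4: Δl = 1.4/cos33.0° = 1.669 m; N'_4 = 13·cos33.0° = 10.9; c'Δl = 2.34; W sinα = 7.1
Σc'Δl = 10.1 kN/m; ΣN' = 111.3 kN/m; ΣW sinα = 23.5 kN/m
Resisting = 10.1 + 111.3·tan29.6° = 10.1 + 63.2 = 73.3 kN/m
FS = 73.3 / 23.5 = 3.121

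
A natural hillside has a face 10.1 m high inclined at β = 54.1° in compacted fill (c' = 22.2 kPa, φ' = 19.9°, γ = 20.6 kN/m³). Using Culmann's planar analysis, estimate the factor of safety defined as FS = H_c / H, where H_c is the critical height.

H_c = (4c'/γ) · sinβ cosφ' / [1 − cos(β − φ')]
    = (4·22.2/20.6) · sin54.1°·cos19.9° / [1 − cos34.2°]
    = 4.311 · 0.7617 / 0.1729 = 18.99 m
FS = H_c / H = 18.99 / 10.1 = 1.880

FS = 1.88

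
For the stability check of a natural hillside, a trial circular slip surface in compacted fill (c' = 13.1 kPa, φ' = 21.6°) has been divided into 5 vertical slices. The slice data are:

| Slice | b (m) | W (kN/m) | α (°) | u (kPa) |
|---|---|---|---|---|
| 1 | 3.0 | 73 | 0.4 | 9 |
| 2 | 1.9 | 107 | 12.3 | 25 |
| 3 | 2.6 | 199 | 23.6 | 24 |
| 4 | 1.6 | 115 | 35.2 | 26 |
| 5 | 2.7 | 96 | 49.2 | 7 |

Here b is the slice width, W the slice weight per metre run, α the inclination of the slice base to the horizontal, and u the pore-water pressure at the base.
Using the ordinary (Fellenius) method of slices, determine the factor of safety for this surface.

FS = 1.23

Ordinary method of slices: FS = Σ[c'·Δl_i + (W_i cosα_i − u_i·Δl_i)·tanφ'] / Σ W_i sinα_i, with Δl_i = b_i / cosα_i.
Slice 1: Δl = 3.0/cos0.4° = 3.000 m; N'_1 = 73·cos0.4° − 9·3.000 = 46.0; c'Δl = 39.30; W sinα = 0.5
Slice 2: Δl = 1.9/cos12.3° = 1.945 m; N'_2 = 107·cos12.3° − 25·1.945 = 55.9; c'Δl = 25.47; W sinα = 22.8
Slice 3: Δl = 2.6/cos23.6° = 2.837 m; N'_3 = 199·cos23.6° − 24·2.837 = 114.3; c'Δl = 37.17; W sinα = 79.7
Slice 4: Δl = 1.6/cos35.2° = 1.958 m; N'_4 = 115·cos35.2° − 26·1.958 = 43.1; c'Δl = 25.65; W sinα = 66.3
Slice 5: Δl = 2.7/cos49.2° = 4.132 m; N'_5 = 96·cos49.2° − 7·4.132 = 33.8; c'Δl = 54.13; W sinα = 72.7
Σc'Δl = 181.7 kN/m; ΣN' = 293.1 kN/m; ΣW sinα = 241.9 kN/m
Resisting = 181.7 + 293.1·tan21.6° = 181.7 + 116.0 = 297.8 kN/m
FS = 297.8 / 241.9 = 1.231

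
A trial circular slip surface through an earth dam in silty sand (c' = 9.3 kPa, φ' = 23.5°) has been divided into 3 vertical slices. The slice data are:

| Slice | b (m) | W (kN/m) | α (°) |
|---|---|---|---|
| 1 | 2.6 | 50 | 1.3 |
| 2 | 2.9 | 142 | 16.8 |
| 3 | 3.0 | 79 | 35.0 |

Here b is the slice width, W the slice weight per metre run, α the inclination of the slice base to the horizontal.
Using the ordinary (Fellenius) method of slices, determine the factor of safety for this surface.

FS = 2.23

Ordinary method of slices: FS = Σ[c'·Δl_i + (W_i cosα_i)·tanφ'] / Σ W_i sinα_i, with Δl_i = b_i / cosα_i.
Slice 1: Δl = 2.6/cos1.3° = 2.601 m; N'_1 = 50·cos1.3° = 50.0; c'Δl = 24.19; W sinα = 1.1
Slice 2: Δl = 2.9/cos16.8° = 3.029 m; N'_2 = 142·cos16.8° = 135.9; c'Δl = 28.17; W sinα = 41.0
Slice 3: Δl = 3.0/cos35.0° = 3.662 m; N'_3 = 79·cos35.0° = 64.7; c'Δl = 34.06; W sinα = 45.3
Σc'Δl = 86.4 kN/m; ΣN' = 250.6 kN/m; ΣW sinα = 87.5 kN/m
Resisting = 86.4 + 250.6·tan23.5° = 86.4 + 109.0 = 195.4 kN/m
FS = 195.4 / 87.5 = 2.233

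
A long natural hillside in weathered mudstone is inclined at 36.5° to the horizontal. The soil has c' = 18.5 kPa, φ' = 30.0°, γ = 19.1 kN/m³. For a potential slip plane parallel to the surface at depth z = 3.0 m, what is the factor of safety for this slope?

FS = 1.46

For an infinite slope with a slip plane parallel to the surface (no pore pressure): FS = [c' + γz cos²β tanφ'] / [γz sinβ cosβ].
γz = 19.1·3.0 = 57.30 kN/m²
Numerator = 18.5 + 57.30·cos²36.5°·tan30.0° = 18.5 + 57.30·0.6462·0.5774 = 39.877 kPa
Denominator = 57.30·sin36.5°·cos36.5° = 57.30·0.5948·0.8039 = 27.398 kPa
FS = 39.877 / 27.398 = 1.455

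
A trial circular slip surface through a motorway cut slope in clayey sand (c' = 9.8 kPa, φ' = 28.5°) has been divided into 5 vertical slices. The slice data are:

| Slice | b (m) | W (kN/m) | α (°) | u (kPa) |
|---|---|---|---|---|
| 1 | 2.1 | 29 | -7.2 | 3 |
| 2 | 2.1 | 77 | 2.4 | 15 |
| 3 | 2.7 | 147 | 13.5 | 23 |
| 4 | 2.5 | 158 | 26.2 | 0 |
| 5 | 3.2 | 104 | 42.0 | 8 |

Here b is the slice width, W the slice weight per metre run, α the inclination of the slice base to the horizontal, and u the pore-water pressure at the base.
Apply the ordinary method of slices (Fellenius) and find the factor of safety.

FS = 1.84

Ordinary method of slices: FS = Σ[c'·Δl_i + (W_i cosα_i − u_i·Δl_i)·tanφ'] / Σ W_i sinα_i, with Δl_i = b_i / cosα_i.
Slice 1: Δl = 2.1/cos(-7.2°) = 2.117 m; N'_1 = 29·cos(-7.2°) − 3·2.117 = 22.4; c'Δl = 20.74; W sinα = -3.6
Slice 2: Δl = 2.1/cos2.4° = 2.102 m; N'_2 = 77·cos2.4° − 15·2.102 = 45.4; c'Δl = 20.60; W sinα = 3.2
Slice 3: Δl = 2.7/cos13.5° = 2.777 m; N'_3 = 147·cos13.5° − 23·2.777 = 79.1; c'Δl = 27.21; W sinα = 34.3
Slice 4: Δl = 2.5/cos26.2° = 2.786 m; N'_4 = 158·cos26.2° − 0·2.786 = 141.8; c'Δl = 27.31; W sinα = 69.8
Slice 5: Δl = 3.2/cos42.0° = 4.306 m; N'_5 = 104·cos42.0° − 8·4.306 = 42.8; c'Δl = 42.20; W sinα = 69.6
Σc'Δl = 138.1 kN/m; ΣN' = 331.5 kN/m; ΣW sinα = 173.3 kN/m
Resisting = 138.1 + 331.5·tan28.5° = 138.1 + 180.0 = 318.1 kN/m
FS = 318.1 / 173.3 = 1.836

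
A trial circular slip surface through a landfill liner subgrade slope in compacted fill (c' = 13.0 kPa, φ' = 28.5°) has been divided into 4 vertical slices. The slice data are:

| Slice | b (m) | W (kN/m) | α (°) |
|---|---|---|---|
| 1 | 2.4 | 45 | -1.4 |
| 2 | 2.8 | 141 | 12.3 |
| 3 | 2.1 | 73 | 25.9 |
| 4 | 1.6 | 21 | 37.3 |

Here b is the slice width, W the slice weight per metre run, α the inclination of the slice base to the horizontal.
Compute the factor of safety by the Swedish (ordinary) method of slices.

Ordinary method of slices: FS = Σ[c'·Δl_i + (W_i cosα_i)·tanφ'] / Σ W_i sinα_i, with Δl_i = b_i / cosα_i.
Slice 1: Δl = 2.4/cos(-1.4°) = 2.401 m; N'_1 = 45·cos(-1.4°) = 45.0; c'Δl = 31.21; W sinα = -1.1
Slice 2: Δl = 2.8/cos12.3° = 2.866 m; N'_2 = 141·cos12.3° = 137.8; c'Δl = 37.26; W sinα = 30.0
Slice 3: Δl = 2.1/cos25.9° = 2.334 m; N'_3 = 73·cos25.9° = 65.7; c'Δl = 30.35; W sinα = 31.9
Slice 4: Δl = 1.6/cos37.3° = 2.011 m; N'_4 = 21·cos37.3° = 16.7; c'Δl = 26.15; W sinα = 12.7
Σc'Δl = 125.0 kN/m; ΣN' = 265.1 kN/m; ΣW sinα = 73.6 kN/m
Resisting = 125.0 + 265.1·tan28.5° = 125.0 + 143.9 = 268.9 kN/m
FS = 268.9 / 73.6 = 3.656

FS = 3.66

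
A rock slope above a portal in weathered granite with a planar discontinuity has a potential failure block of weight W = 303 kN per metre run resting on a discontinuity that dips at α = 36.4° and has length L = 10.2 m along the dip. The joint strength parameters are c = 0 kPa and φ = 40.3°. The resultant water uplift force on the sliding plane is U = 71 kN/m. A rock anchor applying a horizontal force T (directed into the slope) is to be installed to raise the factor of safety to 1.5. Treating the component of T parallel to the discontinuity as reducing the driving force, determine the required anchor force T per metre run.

T = 72 kN/m

Resolving forces along and normal to the sliding plane, with the horizontal anchor force T adding T·sinα to the effective normal force and T·cosα acting up the plane against the driving force:
FS = [cL + (W cosα − U + T sinα) tanφ] / [W sinα − T cosα]
Without the anchor: N' = 172.9 kN/m, driving T_d = 179.8 kN/m, resisting R = 0·10.2 + 172.9·tan40.3° = 146.6 kN/m, FS = 0.82.
Setting FS = 1.5 and solving for T:
1.5·(179.8 − T cos36.4°) = 146.6 + T sin36.4°·tan40.3°
T·(sin36.4°·tan40.3° + 1.5·cos36.4°) = 1.5·179.8 − 146.6
T·(0.5934·0.8481 + 1.5·0.8049) = 269.7 − 146.6 = 123.1
T·1.7106 = 123.1
T = 72.0 kN/m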